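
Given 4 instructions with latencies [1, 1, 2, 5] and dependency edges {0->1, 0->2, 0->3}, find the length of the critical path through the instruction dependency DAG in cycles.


Compute longest path through dependency graph: dist(Ik) = max over predecessors of dist + latency(Ik).
dist(I0) = latency 1 = 1
dist(I1) = dist(I0) + 1 = 1 + 1 = 2
dist(I2) = dist(I0) + 2 = 1 + 2 = 3
dist(I3) = dist(I0) + 5 = 1 + 5 = 6
Critical path = max dist = 6

6


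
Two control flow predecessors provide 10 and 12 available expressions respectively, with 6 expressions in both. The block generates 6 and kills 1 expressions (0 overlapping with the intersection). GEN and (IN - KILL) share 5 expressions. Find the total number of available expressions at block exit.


IN = intersection of predecessors = 6
IN - KILL = 6 - 0 = 6
|OUT| = |GEN| + |IN - KILL| - |GEN ∩ (IN - KILL)| = 6 + 6 - 5 = 7

7


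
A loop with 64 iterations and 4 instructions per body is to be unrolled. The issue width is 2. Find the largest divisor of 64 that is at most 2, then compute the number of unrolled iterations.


Largest divisor of 64 <= 2 is 2
New iterations = 64 / 2 = 32

32


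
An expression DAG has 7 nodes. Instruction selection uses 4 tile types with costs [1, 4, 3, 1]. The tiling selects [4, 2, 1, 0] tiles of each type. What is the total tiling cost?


Total cost = sum(count_i * cost_i)
= 4*1 + 2*4 + 1*3 + 0*1
= 15

15


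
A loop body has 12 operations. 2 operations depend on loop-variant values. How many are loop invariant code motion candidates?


Invariant candidates = total - loop-dependent
= 12 - 2 = 10

10


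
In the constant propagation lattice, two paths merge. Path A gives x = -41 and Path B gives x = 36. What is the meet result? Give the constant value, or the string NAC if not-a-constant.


Meet operation: if both paths give the same constant, result is that constant; if they differ, result is NAC (not-a-constant).
Path A: -41, Path B: 36 -> differ
Result: not-a-constant -> NAC

NAC


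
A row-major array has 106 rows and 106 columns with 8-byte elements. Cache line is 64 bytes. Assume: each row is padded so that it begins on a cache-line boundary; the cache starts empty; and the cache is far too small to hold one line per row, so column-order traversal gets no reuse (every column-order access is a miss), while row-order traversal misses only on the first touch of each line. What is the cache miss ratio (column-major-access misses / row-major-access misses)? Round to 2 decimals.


Each row occupies 106 * 8 = 848 bytes and starts on a line boundary, so it spans ceil(848 / 64) = 14 cache lines.
Row-major traversal misses (one per line touched): 106 * ceil(106 * 8 / 64) = 1484
Column-major traversal misses (no reuse, every access misses): 106 * 106 = 11236
Ratio = 11236 / 1484 = 7.57

7.57


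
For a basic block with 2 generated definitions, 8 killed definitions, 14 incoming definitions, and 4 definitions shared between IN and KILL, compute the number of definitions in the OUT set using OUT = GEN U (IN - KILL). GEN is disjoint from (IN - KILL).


IN - KILL: 14 - 4 = 10 surviving definitions
OUT = GEN + surviving = 2 + 10 = 12

12


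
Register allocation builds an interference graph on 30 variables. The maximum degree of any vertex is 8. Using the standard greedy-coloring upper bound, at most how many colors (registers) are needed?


Greedy coloring never needs more than (max_degree + 1) colors: when coloring a vertex, at most max_degree neighbors are already colored.
Upper bound = 8 + 1 = 9

9


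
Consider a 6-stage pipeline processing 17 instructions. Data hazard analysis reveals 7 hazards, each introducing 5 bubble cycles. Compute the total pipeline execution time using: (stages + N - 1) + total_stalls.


Base cycles = 6 + 17 - 1 = 22
Total stalls = 7 * 5 = 35
Total = 22 + 35 = 57

57


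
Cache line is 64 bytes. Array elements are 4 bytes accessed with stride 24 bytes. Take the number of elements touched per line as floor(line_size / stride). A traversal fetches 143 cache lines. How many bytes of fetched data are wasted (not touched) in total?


Elements per line = floor(64 / 24) = 2
Bytes used per line = 2 * 4 = 8
Wasted per line = 64 - 8 = 56
Total wasted = 56 * 143 = 8008

8008


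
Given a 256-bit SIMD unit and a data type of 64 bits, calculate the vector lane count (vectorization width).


Width = SIMD bits / data type bits
= 256 / 64 = 4

4


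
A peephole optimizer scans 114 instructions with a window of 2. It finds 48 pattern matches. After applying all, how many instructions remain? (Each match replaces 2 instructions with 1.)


Each match removes 1 instructions.
Total removed = 48 * 1 = 48
Remaining = 114 - 48 = 66

66


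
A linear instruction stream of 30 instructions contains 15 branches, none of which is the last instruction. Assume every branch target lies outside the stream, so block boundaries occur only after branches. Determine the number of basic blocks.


With no in-sequence branch targets, the leaders are the first instruction plus the instruction after each branch.
Number of basic blocks = branches + 1
= 15 + 1 = 16

16


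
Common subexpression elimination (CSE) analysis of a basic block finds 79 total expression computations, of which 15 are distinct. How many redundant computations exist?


CSE count = total expressions - unique expressions
= 79 - 15 = 64

64


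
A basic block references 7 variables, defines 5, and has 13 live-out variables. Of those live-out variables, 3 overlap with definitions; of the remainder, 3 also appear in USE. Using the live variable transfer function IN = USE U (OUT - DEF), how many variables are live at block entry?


OUT - DEF: 13 - 3 = 10
|IN| = |USE| + |OUT - DEF| - |USE ∩ (OUT - DEF)| = 7 + 10 - 3 = 14

14


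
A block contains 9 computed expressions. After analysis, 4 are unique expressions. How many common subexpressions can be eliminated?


CSE count = total expressions - unique expressions
= 9 - 4 = 5

5


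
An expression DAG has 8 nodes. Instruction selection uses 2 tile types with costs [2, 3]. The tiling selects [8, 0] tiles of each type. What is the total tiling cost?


Total cost = sum(count_i * cost_i)
= 8*2 + 0*3
= 16

16


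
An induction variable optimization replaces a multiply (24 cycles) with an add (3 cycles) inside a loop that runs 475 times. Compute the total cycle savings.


Per-iteration saving = 24 - 3 = 21
Total saved = 475 * 21 = 9975

9975


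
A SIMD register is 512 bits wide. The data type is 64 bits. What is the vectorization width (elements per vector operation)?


Width = SIMD bits / data type bits
= 512 / 64 = 8

8


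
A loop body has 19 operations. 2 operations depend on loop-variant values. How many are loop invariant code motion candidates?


Invariant candidates = total - loop-dependent
= 19 - 2 = 17

17


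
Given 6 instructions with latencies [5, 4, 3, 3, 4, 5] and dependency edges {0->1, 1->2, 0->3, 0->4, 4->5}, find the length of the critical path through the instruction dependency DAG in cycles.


Compute longest path through dependency graph: dist(Ik) = max over predecessors of dist + latency(Ik).
dist(I0) = latency 5 = 5
dist(I1) = dist(I0) + 4 = 5 + 4 = 9
dist(I2) = dist(I1) + 3 = 9 + 3 = 12
dist(I3) = dist(I0) + 3 = 5 + 3 = 8
dist(I4) = dist(I0) + 4 = 5 + 4 = 9
dist(I5) = dist(I4) + 5 = 9 + 5 = 14
Critical path = max dist = 14

14


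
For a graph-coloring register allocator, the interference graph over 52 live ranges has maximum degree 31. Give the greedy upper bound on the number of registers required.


Greedy coloring never needs more than (max_degree + 1) colors: when coloring a vertex, at most max_degree neighbors are already colored.
Upper bound = 31 + 1 = 32

32


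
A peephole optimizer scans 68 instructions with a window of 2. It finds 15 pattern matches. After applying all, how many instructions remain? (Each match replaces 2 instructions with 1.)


Each match removes 1 instructions.
Total removed = 15 * 1 = 15
Remaining = 68 - 15 = 53

53


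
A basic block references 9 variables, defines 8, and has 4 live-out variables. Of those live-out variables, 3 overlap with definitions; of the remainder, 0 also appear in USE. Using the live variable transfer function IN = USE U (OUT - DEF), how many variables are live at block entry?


OUT - DEF: 4 - 3 = 1
|IN| = |USE| + |OUT - DEF| - |USE ∩ (OUT - DEF)| = 9 + 1 - 0 = 10

10


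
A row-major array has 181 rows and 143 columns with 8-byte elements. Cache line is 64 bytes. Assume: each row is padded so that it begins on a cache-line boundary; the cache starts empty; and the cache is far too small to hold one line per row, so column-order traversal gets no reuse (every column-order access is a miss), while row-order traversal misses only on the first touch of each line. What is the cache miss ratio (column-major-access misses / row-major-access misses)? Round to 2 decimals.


Each row occupies 143 * 8 = 1144 bytes and starts on a line boundary, so it spans ceil(1144 / 64) = 18 cache lines.
Row-major traversal misses (one per line touched): 181 * ceil(143 * 8 / 64) = 3258
Column-major traversal misses (no reuse, every access misses): 181 * 143 = 25883
Ratio = 25883 / 3258 = 7.94

7.94


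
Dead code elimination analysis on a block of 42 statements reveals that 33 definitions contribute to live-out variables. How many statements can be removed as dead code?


Dead code = total statements - live definitions
= 42 - 33 = 9

9


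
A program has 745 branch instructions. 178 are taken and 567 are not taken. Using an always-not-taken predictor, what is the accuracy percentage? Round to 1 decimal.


Predictor: always-not-taken
Correct predictions = 567
Accuracy = 567 / 745 * 100 = 76.1%

76.1


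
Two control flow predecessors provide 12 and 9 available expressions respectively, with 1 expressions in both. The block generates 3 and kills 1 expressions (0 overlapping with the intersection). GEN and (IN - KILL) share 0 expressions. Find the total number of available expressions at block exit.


IN = intersection of predecessors = 1
IN - KILL = 1 - 0 = 1
|OUT| = |GEN| + |IN - KILL| - |GEN ∩ (IN - KILL)| = 3 + 1 - 0 = 4

4


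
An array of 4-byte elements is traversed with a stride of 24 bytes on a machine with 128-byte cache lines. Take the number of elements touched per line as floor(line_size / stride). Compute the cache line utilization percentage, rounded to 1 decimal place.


Elements per cache line = floor(128 / 24) = 5
Bytes used = 5 * 4 = 20
Utilization = 20 / 128 * 100 = 15.6%

15.6


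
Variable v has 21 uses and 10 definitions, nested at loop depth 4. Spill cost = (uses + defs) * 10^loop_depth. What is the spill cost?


uses + defs = 21 + 10 = 31
10^4 = 10000
Spill cost = 31 * 10000 = 310000

310000


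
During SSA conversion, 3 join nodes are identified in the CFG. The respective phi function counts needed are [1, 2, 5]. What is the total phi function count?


Total phi functions = sum of phi functions at each join node
= 1 + 2 + 5 = 8

8


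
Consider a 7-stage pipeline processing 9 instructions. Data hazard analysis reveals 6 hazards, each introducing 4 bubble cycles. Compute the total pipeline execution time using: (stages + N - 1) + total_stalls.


Base cycles = 7 + 9 - 1 = 15
Total stalls = 6 * 4 = 24
Total = 15 + 24 = 39

39


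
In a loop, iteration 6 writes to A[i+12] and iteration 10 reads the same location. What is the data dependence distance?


Distance = read iteration - write iteration
= 10 - 6 = 4

4


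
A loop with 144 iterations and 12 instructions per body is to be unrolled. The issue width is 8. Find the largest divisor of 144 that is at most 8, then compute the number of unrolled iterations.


Largest divisor of 144 <= 8 is 8
New iterations = 144 / 8 = 18

18


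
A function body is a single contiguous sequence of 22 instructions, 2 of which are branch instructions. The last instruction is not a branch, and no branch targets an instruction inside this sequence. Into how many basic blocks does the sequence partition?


With no in-sequence branch targets, the leaders are the first instruction plus the instruction after each branch.
Number of basic blocks = branches + 1
= 2 + 1 = 3

3


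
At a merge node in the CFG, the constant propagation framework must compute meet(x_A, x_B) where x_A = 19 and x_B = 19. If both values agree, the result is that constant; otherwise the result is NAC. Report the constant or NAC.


Meet operation: if both paths give the same constant, result is that constant; if they differ, result is NAC (not-a-constant).
Path A: 19, Path B: 19 -> equal
Result: constant -> 19

19


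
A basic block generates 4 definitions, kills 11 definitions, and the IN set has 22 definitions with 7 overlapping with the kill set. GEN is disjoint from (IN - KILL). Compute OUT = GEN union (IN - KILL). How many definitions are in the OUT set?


IN - KILL: 22 - 7 = 15 surviving definitions
OUT = GEN + surviving = 4 + 15 = 19

19


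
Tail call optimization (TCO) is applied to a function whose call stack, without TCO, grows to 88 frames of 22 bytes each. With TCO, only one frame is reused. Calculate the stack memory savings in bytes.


Without TCO: 88 * 22 = 1936 bytes
With TCO: reuse 1 frame = 22 bytes
Savings = 1936 - 22 = 1914

1914


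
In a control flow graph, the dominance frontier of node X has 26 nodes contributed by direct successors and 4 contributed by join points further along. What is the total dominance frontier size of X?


DF(X) = direct successor contributions + join point contributions
= 26 + 4 = 30

30


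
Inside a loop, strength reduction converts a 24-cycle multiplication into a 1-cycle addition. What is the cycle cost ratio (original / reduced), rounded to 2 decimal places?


Ratio = mult_cost / add_cost = 24 / 1 = 24.0

24.0


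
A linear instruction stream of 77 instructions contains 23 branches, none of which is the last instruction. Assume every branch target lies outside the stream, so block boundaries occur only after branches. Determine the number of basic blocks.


With no in-sequence branch targets, the leaders are the first instruction plus the instruction after each branch.
Number of basic blocks = branches + 1
= 23 + 1 = 24

24


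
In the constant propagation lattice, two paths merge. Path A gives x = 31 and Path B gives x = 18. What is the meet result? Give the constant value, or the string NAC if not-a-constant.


Meet operation: if both paths give the same constant, result is that constant; if they differ, result is NAC (not-a-constant).
Path A: 31, Path B: 18 -> differ
Result: not-a-constant -> NAC

NAC


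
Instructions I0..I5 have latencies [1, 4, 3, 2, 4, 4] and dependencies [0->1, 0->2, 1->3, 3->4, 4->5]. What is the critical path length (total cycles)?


Compute longest path through dependency graph: dist(Ik) = max over predecessors of dist + latency(Ik).
dist(I0) = latency 1 = 1
dist(I1) = dist(I0) + 4 = 1 + 4 = 5
dist(I2) = dist(I0) + 3 = 1 + 3 = 4
dist(I3) = dist(I1) + 2 = 5 + 2 = 7
dist(I4) = dist(I3) + 4 = 7 + 4 = 11
dist(I5) = dist(I4) + 4 = 11 + 4 = 15
Critical path = max dist = 15

15


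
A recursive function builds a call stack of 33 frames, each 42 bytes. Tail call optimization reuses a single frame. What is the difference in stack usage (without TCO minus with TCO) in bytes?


Without TCO: 33 * 42 = 1386 bytes
With TCO: reuse 1 frame = 42 bytes
Savings = 1386 - 42 = 1344

1344


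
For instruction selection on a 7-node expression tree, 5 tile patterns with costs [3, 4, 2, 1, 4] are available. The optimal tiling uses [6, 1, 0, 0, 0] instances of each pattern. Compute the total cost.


Total cost = sum(count_i * cost_i)
= 6*3 + 1*4 + 0*2 + 0*1 + 0*4
= 22

22


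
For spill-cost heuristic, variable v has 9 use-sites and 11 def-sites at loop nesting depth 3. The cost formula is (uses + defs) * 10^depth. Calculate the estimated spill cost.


uses + defs = 9 + 11 = 20
10^3 = 1000
Spill cost = 20 * 1000 = 20000

20000


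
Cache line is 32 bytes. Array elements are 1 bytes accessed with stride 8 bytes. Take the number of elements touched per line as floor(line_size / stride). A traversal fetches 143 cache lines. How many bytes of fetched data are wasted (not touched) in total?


Elements per line = floor(32 / 8) = 4
Bytes used per line = 4 * 1 = 4
Wasted per line = 32 - 4 = 28
Total wasted = 28 * 143 = 4004

4004


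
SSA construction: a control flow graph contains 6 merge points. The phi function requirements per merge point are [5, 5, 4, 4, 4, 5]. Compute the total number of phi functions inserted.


Total phi functions = sum of phi functions at each join node
= 5 + 5 + 4 + 4 + 4 + 5 = 27

27


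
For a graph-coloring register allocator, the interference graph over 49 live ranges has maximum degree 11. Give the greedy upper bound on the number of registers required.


Greedy coloring never needs more than (max_degree + 1) colors: when coloring a vertex, at most max_degree neighbors are already colored.
Upper bound = 11 + 1 = 12

12


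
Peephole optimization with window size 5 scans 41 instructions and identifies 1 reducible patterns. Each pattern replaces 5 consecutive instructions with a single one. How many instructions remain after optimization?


Each match removes 4 instructions.
Total removed = 1 * 4 = 4
Remaining = 41 - 4 = 37

37


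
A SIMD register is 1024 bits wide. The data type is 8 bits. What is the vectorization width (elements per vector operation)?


Width = SIMD bits / data type bits
= 1024 / 8 = 128

128


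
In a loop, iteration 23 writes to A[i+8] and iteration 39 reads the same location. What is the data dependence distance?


Distance = read iteration - write iteration
= 39 - 23 = 16

16


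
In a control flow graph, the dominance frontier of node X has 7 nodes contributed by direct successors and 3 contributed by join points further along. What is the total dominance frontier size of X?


DF(X) = direct successor contributions + join point contributions
= 7 + 3 = 10

10


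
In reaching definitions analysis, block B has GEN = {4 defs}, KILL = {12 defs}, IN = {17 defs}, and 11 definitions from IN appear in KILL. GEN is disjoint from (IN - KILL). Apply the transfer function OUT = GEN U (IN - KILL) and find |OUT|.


IN - KILL: 17 - 11 = 6 surviving definitions
OUT = GEN + surviving = 4 + 6 = 10

10


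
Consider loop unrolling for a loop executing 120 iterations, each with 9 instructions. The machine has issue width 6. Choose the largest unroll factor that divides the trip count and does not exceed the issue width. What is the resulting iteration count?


Largest divisor of 120 <= 6 is 6
New iterations = 120 / 6 = 20

20


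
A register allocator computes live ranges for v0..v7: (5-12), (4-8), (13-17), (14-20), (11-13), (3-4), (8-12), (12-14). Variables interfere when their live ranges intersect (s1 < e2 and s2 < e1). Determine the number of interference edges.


Check all pairs for overlapping intervals.
Two intervals (s1,e1) and (s2,e2) overlap if s1 < e2 and s2 < e1.
v0 (5-12) vs v1..v7: overlaps v1, v4, v6 -> 3
v1 (4-8) vs v2..v7: overlaps none -> 0
v2 (13-17) vs v3..v7: overlaps v3, v7 -> 2
v3 (14-20) vs v4..v7: overlaps none -> 0
v4 (11-13) vs v5..v7: overlaps v6, v7 -> 2
v5 (3-4) vs v6..v7: overlaps none -> 0
v6 (8-12) vs v7: overlaps none -> 0
Total overlapping pairs = 3 + 0 + 2 + 0 + 2 + 0 + 0 = 7

7


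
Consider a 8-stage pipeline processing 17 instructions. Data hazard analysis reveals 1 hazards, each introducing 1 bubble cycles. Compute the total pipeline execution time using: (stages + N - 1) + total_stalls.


Base cycles = 8 + 17 - 1 = 24
Total stalls = 1 * 1 = 1
Total = 24 + 1 = 25

25


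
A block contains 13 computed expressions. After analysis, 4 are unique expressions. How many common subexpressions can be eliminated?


CSE count = total expressions - unique expressions
= 13 - 4 = 9

9


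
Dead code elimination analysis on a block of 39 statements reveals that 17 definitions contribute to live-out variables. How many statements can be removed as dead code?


Dead code = total statements - live definitions
= 39 - 17 = 22

22


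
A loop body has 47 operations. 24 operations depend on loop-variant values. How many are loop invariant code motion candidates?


Invariant candidates = total - loop-dependent
= 47 - 24 = 23

23


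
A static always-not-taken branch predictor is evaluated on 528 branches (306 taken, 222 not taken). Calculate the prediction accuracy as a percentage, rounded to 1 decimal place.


Predictor: always-not-taken
Correct predictions = 222
Accuracy = 222 / 528 * 100 = 42.0%

42.0


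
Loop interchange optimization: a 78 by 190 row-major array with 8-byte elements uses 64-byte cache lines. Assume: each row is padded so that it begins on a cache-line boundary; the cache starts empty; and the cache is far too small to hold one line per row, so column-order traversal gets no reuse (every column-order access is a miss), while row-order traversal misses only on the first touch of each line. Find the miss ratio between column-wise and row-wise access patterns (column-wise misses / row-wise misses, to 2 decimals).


Each row occupies 190 * 8 = 1520 bytes and starts on a line boundary, so it spans ceil(1520 / 64) = 24 cache lines.
Row-major traversal misses (one per line touched): 78 * ceil(190 * 8 / 64) = 1872
Column-major traversal misses (no reuse, every access misses): 78 * 190 = 14820
Ratio = 14820 / 1872 = 7.92

7.92


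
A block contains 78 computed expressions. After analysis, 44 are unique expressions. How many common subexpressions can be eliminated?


CSE count = total expressions - unique expressions
= 78 - 44 = 34

34


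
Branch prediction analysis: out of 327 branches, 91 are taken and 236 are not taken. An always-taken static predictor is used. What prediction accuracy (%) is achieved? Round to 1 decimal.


Predictor: always-taken
Correct predictions = 91
Accuracy = 91 / 327 * 100 = 27.8%

27.8


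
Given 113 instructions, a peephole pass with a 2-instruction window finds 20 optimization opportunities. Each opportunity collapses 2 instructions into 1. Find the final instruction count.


Each match removes 1 instructions.
Total removed = 20 * 1 = 20
Remaining = 113 - 20 = 93

93


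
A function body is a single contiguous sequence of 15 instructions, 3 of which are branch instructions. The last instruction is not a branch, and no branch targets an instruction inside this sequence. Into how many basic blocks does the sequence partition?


With no in-sequence branch targets, the leaders are the first instruction plus the instruction after each branch.
Number of basic blocks = branches + 1
= 3 + 1 = 4

4


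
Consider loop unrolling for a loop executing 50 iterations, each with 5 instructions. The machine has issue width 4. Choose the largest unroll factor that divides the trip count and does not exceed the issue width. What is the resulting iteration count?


Largest divisor of 50 <= 4 is 2
New iterations = 50 / 2 = 25

25


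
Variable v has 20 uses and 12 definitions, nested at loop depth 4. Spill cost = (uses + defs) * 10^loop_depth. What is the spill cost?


uses + defs = 20 + 12 = 32
10^4 = 10000
Spill cost = 32 * 10000 = 320000

320000


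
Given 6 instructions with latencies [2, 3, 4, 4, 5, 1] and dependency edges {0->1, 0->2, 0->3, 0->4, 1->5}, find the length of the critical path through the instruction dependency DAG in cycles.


Compute longest path through dependency graph: dist(Ik) = max over predecessors of dist + latency(Ik).
dist(I0) = latency 2 = 2
dist(I1) = dist(I0) + 3 = 2 + 3 = 5
dist(I2) = dist(I0) + 4 = 2 + 4 = 6
dist(I3) = dist(I0) + 4 = 2 + 4 = 6
dist(I4) = dist(I0) + 5 = 2 + 5 = 7
dist(I5) = dist(I1) + 1 = 5 + 1 = 6
Critical path = max dist = 7

7


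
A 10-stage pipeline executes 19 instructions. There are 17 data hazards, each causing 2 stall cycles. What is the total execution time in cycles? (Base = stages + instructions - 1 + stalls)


Base cycles = 10 + 19 - 1 = 28
Total stalls = 17 * 2 = 34
Total = 28 + 34 = 62

62


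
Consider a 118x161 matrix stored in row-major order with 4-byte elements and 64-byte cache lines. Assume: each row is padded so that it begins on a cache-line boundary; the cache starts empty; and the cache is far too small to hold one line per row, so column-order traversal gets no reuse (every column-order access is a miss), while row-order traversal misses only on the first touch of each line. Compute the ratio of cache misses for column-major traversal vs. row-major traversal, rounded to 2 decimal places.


Each row occupies 161 * 4 = 644 bytes and starts on a line boundary, so it spans ceil(644 / 64) = 11 cache lines.
Row-major traversal misses (one per line touched): 118 * ceil(161 * 4 / 64) = 1298
Column-major traversal misses (no reuse, every access misses): 118 * 161 = 18998
Ratio = 18998 / 1298 = 14.64

14.64


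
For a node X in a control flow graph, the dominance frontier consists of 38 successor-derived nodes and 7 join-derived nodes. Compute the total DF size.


DF(X) = direct successor contributions + join point contributions
= 38 + 7 = 45

45


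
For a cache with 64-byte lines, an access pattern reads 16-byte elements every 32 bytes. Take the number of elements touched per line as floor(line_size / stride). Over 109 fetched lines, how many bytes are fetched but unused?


Elements per line = floor(64 / 32) = 2
Bytes used per line = 2 * 16 = 32
Wasted per line = 64 - 32 = 32
Total wasted = 32 * 109 = 3488

3488


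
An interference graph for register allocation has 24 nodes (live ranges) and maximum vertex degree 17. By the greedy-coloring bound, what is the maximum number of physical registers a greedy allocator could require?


Greedy coloring never needs more than (max_degree + 1) colors: when coloring a vertex, at most max_degree neighbors are already colored.
Upper bound = 17 + 1 = 18

18


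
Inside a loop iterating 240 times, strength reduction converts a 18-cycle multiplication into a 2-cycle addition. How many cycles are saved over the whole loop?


Per-iteration saving = 18 - 2 = 16
Total saved = 240 * 16 = 3840

3840


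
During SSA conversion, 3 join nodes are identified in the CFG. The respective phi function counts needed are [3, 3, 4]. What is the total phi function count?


Total phi functions = sum of phi functions at each join node
= 3 + 3 + 4 = 10

10


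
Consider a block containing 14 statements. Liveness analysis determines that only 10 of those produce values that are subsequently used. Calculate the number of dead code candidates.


Dead code = total statements - live definitions
= 14 - 10 = 4

4


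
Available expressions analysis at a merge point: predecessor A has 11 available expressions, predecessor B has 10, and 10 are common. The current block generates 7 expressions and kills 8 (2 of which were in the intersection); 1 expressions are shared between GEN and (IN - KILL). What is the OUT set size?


IN = intersection of predecessors = 10
IN - KILL = 10 - 2 = 8
|OUT| = |GEN| + |IN - KILL| - |GEN ∩ (IN - KILL)| = 7 + 8 - 1 = 14

14


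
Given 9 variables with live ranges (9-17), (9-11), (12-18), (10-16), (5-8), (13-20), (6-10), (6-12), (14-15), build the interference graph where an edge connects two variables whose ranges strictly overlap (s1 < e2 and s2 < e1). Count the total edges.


Check all pairs for overlapping intervals.
Two intervals (s1,e1) and (s2,e2) overlap if s1 < e2 and s2 < e1.
v0 (9-17) vs v1..v8: overlaps v1, v2, v3, v5, v6, v7, v8 -> 7
v1 (9-11) vs v2..v8: overlaps v3, v6, v7 -> 3
v2 (12-18) vs v3..v8: overlaps v3, v5, v8 -> 3
v3 (10-16) vs v4..v8: overlaps v5, v7, v8 -> 3
v4 (5-8) vs v5..v8: overlaps v6, v7 -> 2
v5 (13-20) vs v6..v8: overlaps v8 -> 1
v6 (6-10) vs v7..v8: overlaps v7 -> 1
v7 (6-12) vs v8: overlaps none -> 0
Total overlapping pairs = 7 + 3 + 3 + 3 + 2 + 1 + 1 + 0 = 20

20


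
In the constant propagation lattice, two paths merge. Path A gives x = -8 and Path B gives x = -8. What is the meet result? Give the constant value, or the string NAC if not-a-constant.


Meet operation: if both paths give the same constant, result is that constant; if they differ, result is NAC (not-a-constant).
Path A: -8, Path B: -8 -> equal
Result: constant -> -8

-8


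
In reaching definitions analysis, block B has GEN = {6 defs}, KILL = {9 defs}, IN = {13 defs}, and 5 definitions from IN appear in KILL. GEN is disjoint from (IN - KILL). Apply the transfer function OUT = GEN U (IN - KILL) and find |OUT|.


IN - KILL: 13 - 5 = 8 surviving definitions
OUT = GEN + surviving = 6 + 8 = 14

14


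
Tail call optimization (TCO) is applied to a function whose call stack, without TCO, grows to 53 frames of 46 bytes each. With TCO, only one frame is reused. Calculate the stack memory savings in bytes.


Without TCO: 53 * 46 = 2438 bytes
With TCO: reuse 1 frame = 46 bytes
Savings = 2438 - 46 = 2392

2392


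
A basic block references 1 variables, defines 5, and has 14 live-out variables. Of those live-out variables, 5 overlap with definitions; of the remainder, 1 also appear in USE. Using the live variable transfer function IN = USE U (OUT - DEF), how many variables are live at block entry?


OUT - DEF: 14 - 5 = 9
|IN| = |USE| + |OUT - DEF| - |USE ∩ (OUT - DEF)| = 1 + 9 - 1 = 9

9


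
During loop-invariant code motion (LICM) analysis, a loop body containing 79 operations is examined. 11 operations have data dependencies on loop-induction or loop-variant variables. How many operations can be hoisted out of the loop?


Invariant candidates = total - loop-dependent
= 79 - 11 = 68

68


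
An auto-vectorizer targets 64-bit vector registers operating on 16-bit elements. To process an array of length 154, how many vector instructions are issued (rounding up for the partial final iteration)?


Width = 64 / 16 = 4 elements per vector op
Iterations = ceil(154 / 4) = 39

39


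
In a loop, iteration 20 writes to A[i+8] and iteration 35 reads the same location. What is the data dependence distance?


Distance = read iteration - write iteration
= 35 - 20 = 15

15


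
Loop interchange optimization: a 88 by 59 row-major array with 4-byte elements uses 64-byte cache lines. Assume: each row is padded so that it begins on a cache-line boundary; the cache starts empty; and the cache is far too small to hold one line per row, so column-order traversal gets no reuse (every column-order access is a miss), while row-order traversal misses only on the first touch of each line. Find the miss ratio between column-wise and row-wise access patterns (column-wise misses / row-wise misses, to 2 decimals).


Each row occupies 59 * 4 = 236 bytes and starts on a line boundary, so it spans ceil(236 / 64) = 4 cache lines.
Row-major traversal misses (one per line touched): 88 * ceil(59 * 4 / 64) = 352
Column-major traversal misses (no reuse, every access misses): 88 * 59 = 5192
Ratio = 5192 / 352 = 14.75

14.75


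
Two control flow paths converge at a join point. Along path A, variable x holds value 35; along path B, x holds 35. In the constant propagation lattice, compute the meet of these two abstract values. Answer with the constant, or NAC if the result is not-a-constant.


Meet operation: if both paths give the same constant, result is that constant; if they differ, result is NAC (not-a-constant).
Path A: 35, Path B: 35 -> equal
Result: constant -> 35

35


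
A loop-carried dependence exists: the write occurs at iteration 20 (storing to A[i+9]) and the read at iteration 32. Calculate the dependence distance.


Distance = read iteration - write iteration
= 32 - 20 = 12

12


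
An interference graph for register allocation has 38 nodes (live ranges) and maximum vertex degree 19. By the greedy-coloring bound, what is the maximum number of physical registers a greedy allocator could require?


Greedy coloring never needs more than (max_degree + 1) colors: when coloring a vertex, at most max_degree neighbors are already colored.
Upper bound = 19 + 1 = 20

20


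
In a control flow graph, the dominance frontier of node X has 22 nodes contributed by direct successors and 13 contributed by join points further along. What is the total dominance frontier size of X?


DF(X) = direct successor contributions + join point contributions
= 22 + 13 = 35

35


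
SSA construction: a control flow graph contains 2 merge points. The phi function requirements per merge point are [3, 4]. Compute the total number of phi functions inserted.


Total phi functions = sum of phi functions at each join node
= 3 + 4 = 7

7


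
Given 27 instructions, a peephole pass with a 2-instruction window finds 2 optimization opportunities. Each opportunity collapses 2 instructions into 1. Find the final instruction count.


Each match removes 1 instructions.
Total removed = 2 * 1 = 2
Remaining = 27 - 2 = 25

25


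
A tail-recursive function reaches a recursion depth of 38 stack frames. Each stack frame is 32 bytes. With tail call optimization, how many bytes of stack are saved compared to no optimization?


Without TCO: 38 * 32 = 1216 bytes
With TCO: reuse 1 frame = 32 bytes
Savings = 1216 - 32 = 1184

1184


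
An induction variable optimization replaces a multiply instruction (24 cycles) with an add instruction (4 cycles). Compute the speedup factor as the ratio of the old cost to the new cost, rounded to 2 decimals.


Ratio = mult_cost / add_cost = 24 / 4 = 6.0

6.0


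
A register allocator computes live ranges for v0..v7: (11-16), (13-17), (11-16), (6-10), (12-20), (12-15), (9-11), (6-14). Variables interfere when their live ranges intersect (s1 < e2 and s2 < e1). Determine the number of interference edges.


Check all pairs for overlapping intervals.
Two intervals (s1,e1) and (s2,e2) overlap if s1 < e2 and s2 < e1.
v0 (11-16) vs v1..v7: overlaps v1, v2, v4, v5, v7 -> 5
v1 (13-17) vs v2..v7: overlaps v2, v4, v5, v7 -> 4
v2 (11-16) vs v3..v7: overlaps v4, v5, v7 -> 3
v3 (6-10) vs v4..v7: overlaps v6, v7 -> 2
v4 (12-20) vs v5..v7: overlaps v5, v7 -> 2
v5 (12-15) vs v6..v7: overlaps v7 -> 1
v6 (9-11) vs v7: overlaps v7 -> 1
Total overlapping pairs = 5 + 4 + 3 + 2 + 2 + 1 + 1 = 18

18


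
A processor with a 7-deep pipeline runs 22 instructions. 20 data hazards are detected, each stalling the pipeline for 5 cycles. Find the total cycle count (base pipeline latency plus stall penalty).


Base cycles = 7 + 22 - 1 = 28
Total stalls = 20 * 5 = 100
Total = 28 + 100 = 128

128


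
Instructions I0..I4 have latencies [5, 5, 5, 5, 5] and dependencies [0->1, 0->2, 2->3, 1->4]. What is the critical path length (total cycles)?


Compute longest path through dependency graph: dist(Ik) = max over predecessors of dist + latency(Ik).
dist(I0) = latency 5 = 5
dist(I1) = dist(I0) + 5 = 5 + 5 = 10
dist(I2) = dist(I0) + 5 = 5 + 5 = 10
dist(I3) = dist(I2) + 5 = 10 + 5 = 15
dist(I4) = dist(I1) + 5 = 10 + 5 = 15
Critical path = max dist = 15

15


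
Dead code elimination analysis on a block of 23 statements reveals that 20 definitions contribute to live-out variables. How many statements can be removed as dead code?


Dead code = total statements - live definitions
= 23 - 20 = 3

3


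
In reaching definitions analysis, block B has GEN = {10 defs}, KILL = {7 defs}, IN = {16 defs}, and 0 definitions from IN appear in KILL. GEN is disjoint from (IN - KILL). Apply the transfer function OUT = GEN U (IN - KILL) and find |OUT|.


IN - KILL: 16 - 0 = 16 surviving definitions
OUT = GEN + surviving = 10 + 16 = 26

26


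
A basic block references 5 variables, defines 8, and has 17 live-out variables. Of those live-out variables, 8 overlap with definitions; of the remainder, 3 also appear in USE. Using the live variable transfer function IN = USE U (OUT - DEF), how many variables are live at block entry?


OUT - DEF: 17 - 8 = 9
|IN| = |USE| + |OUT - DEF| - |USE ∩ (OUT - DEF)| = 5 + 9 - 3 = 11

11


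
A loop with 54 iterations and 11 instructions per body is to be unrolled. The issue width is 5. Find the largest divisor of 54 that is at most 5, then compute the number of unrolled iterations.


Largest divisor of 54 <= 5 is 3
New iterations = 54 / 3 = 18

18


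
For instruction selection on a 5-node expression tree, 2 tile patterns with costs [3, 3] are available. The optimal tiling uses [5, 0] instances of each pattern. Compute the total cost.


Total cost = sum(count_i * cost_i)
= 5*3 + 0*3
= 15

15


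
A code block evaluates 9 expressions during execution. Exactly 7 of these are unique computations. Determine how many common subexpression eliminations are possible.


CSE count = total expressions - unique expressions
= 9 - 7 = 2

2


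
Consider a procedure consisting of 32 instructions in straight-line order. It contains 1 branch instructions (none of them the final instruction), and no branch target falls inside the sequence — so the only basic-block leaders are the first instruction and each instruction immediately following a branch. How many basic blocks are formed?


With no in-sequence branch targets, the leaders are the first instruction plus the instruction after each branch.
Number of basic blocks = branches + 1
= 1 + 1 = 2

2


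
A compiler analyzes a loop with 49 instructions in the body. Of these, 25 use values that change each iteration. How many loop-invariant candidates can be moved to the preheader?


Invariant candidates = total - loop-dependent
= 49 - 25 = 24

24


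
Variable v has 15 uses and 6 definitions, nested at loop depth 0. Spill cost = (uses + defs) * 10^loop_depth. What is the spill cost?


uses + defs = 15 + 6 = 21
10^0 = 1
Spill cost = 21 * 1 = 21

21


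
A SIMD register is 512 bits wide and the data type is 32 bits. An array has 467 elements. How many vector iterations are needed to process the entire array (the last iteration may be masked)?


Width = 512 / 32 = 16 elements per vector op
Iterations = ceil(467 / 16) = 30

30


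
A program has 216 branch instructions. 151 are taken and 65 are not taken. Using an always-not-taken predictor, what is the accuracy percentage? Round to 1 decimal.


Predictor: always-not-taken
Correct predictions = 65
Accuracy = 65 / 216 * 100 = 30.1%

30.1


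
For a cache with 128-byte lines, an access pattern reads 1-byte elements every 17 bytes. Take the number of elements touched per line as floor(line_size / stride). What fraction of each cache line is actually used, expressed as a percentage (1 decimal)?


Elements per cache line = floor(128 / 17) = 7
Bytes used = 7 * 1 = 7
Utilization = 7 / 128 * 100 = 5.5%

5.5


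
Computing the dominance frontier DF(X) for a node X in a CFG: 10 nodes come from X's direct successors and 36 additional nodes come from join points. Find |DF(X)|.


DF(X) = direct successor contributions + join point contributions
= 10 + 36 = 46

46


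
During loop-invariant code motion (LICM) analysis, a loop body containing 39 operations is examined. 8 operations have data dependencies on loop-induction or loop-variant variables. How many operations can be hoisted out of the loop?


Invariant candidates = total - loop-dependent
= 39 - 8 = 31

31


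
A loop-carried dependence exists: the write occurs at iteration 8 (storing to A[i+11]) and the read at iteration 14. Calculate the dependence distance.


Distance = read iteration - write iteration
= 14 - 8 = 6

6


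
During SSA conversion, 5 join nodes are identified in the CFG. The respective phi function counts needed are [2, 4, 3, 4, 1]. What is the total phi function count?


Total phi functions = sum of phi functions at each join node
= 2 + 4 + 3 + 4 + 1 = 14

14


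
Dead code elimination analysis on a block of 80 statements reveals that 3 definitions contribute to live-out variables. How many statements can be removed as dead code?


Dead code = total statements - live definitions
= 80 - 3 = 77

77
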